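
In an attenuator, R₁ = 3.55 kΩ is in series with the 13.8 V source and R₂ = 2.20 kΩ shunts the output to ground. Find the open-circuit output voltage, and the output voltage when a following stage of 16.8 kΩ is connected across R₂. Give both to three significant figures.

Unloaded: 5.28 V; loaded: 4.89 V

Open-circuit: V = 13.8 × 2.20/(3.55 + 2.20) = 5.28 V.
With the load, R₂ becomes R₂‖R_L = 1.945 kΩ, so V = 13.8 × 1.945/5.495 = 4.89 V.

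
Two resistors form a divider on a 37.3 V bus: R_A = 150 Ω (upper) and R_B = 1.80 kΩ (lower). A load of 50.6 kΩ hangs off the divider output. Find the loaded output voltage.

The load sits in parallel with R_B: R_B‖R_L = (1800 × 50600) / (1800 + 50600) = 1738 Ω.
V_out = 37.3 × 1738 / (150 + 1738) = 37.3 × 1738/1888 = 34.3 V.
(Unloaded it would have been 34.4 V.)

V_out ≈ 34.3 V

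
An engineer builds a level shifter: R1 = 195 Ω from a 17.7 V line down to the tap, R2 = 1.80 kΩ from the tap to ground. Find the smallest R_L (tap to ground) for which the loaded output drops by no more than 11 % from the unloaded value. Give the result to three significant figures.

Output resistance R_th = R1‖R2 = (195 × 1800)/1995 = 175.9 Ω.
The fractional drop is R_th/(R_th + R_L); requiring this ≤ 0.110 gives R_L ≥ R_th(1/0.110 − 1) = 175.9 × 8.091 = 1.42 kΩ.

R_L(min) ≈ 1.42 kΩ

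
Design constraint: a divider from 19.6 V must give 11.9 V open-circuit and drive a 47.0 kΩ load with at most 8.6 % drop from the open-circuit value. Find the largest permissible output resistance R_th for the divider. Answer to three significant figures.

R_th ≤ 4.42 kΩ

Loading drop = R_th/(R_th + R_L) ≤ 0.0860, so R_th ≤ R_L · ε/(1−ε) = 47.0 kΩ × 0.0860/0.9140 = 4.42 kΩ.
(Any R1, R2 with R2/(R1+R2) = 0.607 and R1‖R2 ≤ 4.42 kΩ will meet the spec.)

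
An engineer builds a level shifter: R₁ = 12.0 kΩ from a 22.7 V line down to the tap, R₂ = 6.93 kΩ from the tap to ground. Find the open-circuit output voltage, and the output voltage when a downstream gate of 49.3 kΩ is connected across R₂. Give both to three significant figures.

Unloaded: 8.31 V; loaded: 7.63 V

Open-circuit: V = 22.7 × 6.93/(12.0 + 6.93) = 8.31 V.
With the load, R₂ becomes R₂‖R_L = 6.076 kΩ, so V = 22.7 × 6.076/18.08 = 7.63 V.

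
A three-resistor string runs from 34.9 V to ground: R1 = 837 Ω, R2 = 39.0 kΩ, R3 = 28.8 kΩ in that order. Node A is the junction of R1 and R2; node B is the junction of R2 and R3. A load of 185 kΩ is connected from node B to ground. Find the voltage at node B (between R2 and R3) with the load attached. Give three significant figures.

V ≈ 13.4 V

At node B, R3 is in parallel with the load: R3‖R_L = 24920 Ω.
Below node A the resistance is R2 + (R3‖R_L) = 63920 Ω, so V_A = 34.9 × 63920/64760 = 34.45 V.
Then V_B = V_A × (R3‖R_L)/(R2 + R3‖R_L) = 34.45 × 24920/63920 = 13.4 V.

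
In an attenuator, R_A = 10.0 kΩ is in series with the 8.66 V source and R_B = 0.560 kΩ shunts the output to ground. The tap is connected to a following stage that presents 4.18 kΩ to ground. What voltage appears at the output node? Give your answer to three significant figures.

V_out ≈ 0.408 V

The load sits in parallel with R_B: R_B‖R_L = (560 × 4180) / (560 + 4180) = 493.8 Ω.
V_out = 8.66 × 493.8 / (10000 + 493.8) = 8.66 × 493.8/10490 = 0.408 V.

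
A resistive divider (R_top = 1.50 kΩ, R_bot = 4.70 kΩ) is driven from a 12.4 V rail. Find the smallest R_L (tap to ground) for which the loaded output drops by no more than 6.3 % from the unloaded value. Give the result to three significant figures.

R_L(min) ≈ 16.9 kΩ

Output resistance R_th = R_top‖R_bot = (1.50 × 4.70)/6.200 = 1.137 kΩ.
The fractional drop is R_th/(R_th + R_L); requiring this ≤ 0.0630 gives R_L ≥ R_th(1/0.0630 − 1) = 1.137 × 14.87 = 16.9 kΩ.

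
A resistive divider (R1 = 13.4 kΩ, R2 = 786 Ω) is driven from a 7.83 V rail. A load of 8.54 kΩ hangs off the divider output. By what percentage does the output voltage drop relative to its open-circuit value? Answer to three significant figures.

8.00 %

The divider's output (Thévenin) resistance is R1‖R2 = 742.5 Ω.
Fractional drop under load = R_th/(R_th + R_L) = 742.5 / (742.5 + 8540) = 0.07998.
So the output falls by 8.00 %.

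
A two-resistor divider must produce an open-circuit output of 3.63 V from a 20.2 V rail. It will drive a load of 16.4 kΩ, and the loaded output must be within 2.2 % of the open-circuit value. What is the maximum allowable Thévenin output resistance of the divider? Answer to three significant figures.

R_th ≤ 369 Ω

Loading drop = R_th/(R_th + R_L) ≤ 0.0220, so R_th ≤ R_L · ε/(1−ε) = 16.4 kΩ × 0.0220/0.9780 = 369 Ω.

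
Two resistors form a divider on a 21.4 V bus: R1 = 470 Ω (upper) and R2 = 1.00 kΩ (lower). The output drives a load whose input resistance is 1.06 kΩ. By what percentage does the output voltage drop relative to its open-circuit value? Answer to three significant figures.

23.2 %

The divider's output (Thévenin) resistance is R1‖R2 = 319.7 Ω.
Fractional drop under load = R_th/(R_th + R_L) = 319.7 / (319.7 + 1060) = 0.2317.
So the output falls by 23.2 %.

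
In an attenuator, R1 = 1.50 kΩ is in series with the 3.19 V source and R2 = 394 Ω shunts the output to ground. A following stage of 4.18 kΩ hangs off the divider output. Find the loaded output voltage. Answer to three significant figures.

V_out ≈ 0.618 V

The load sits in parallel with R2: R2‖R_L = (394 × 4180) / (394 + 4180) = 360.1 Ω.
V_out = 3.19 × 360.1 / (1500 + 360.1) = 3.19 × 360.1/1860 = 0.618 V.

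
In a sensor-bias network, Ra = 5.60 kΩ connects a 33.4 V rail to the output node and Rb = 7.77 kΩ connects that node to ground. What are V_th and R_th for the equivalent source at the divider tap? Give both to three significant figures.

V_th is the open-circuit tap voltage: 33.4 × 7.77/(5.60 + 7.77) = 19.4 V.
With the supply zeroed, Ra and Rb appear in parallel from the tap: R_th = Ra‖Rb = (5.60 × 7.77)/13.37 = 3.25 kΩ.

V_th = 19.4 V, R_th = 3.25 kΩ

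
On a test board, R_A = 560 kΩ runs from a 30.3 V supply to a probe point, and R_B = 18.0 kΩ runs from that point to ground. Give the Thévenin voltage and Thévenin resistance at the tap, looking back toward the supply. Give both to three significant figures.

V_th is the open-circuit tap voltage: 30.3 × 18.0/(560 + 18.0) = 0.944 V.
With the supply zeroed, R_A and R_B appear in parallel from the tap: R_th = R_A‖R_B = (560 × 18.0)/578.0 = 17.4 kΩ.

V_th = 0.944 V, R_th = 17.4 kΩ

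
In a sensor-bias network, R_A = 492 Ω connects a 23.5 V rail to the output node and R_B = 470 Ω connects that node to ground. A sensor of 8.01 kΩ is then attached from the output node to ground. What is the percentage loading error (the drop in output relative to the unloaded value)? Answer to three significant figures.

2.91 %

The divider's output (Thévenin) resistance is R_A‖R_B = 240.4 Ω.
Fractional drop under load = R_th/(R_th + R_L) = 240.4 / (240.4 + 8010) = 0.02913.
So the output falls by 2.91 %.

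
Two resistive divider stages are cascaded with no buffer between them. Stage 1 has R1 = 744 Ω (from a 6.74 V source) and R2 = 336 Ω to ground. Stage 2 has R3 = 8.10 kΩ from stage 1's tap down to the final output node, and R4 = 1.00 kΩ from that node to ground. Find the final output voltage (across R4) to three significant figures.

V_out ≈ 0.225 V

Stage 2 presents R3+R4 = 9100 Ω as a load on stage 1's tap.
Stage 1's lower leg becomes R2‖(R3+R4) = 324.0 Ω, so V_mid = 6.74 × 324.0/1068 = 2.045 V.
Stage 2 is itself unloaded: V_out = V_mid × R4/(R3+R4) = 2.045 × 1000/9100 = 0.225 V.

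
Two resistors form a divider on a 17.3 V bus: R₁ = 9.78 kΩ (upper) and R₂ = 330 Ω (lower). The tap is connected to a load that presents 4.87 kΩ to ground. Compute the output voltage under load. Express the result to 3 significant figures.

The load sits in parallel with R₂: R₂‖R_L = (330 × 4870) / (330 + 4870) = 309.1 Ω.
V_out = 17.3 × 309.1 / (9780 + 309.1) = 17.3 × 309.1/10090 = 0.530 V.

V_out ≈ 0.530 V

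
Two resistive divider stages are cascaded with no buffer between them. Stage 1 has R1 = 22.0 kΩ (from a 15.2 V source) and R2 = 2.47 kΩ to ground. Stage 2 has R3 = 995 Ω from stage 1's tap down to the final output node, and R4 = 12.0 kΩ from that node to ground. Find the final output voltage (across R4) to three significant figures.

Stage 2 presents R3+R4 = 13000 Ω as a load on stage 1's tap.
Stage 1's lower leg becomes R2‖(R3+R4) = 2076 Ω, so V_mid = 15.2 × 2076/24080 = 1.310 V.
Stage 2 is itself unloaded: V_out = V_mid × R4/(R3+R4) = 1.310 × 12000/13000 = 1.21 V.

V_out ≈ 1.21 V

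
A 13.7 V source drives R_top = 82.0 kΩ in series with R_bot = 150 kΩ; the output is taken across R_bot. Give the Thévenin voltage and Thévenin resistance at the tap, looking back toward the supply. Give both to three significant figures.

V_th = 8.86 V, R_th = 53.0 kΩ

V_th is the open-circuit tap voltage: 13.7 × 150/(82.0 + 150) = 8.86 V.
With the supply zeroed, R_top and R_bot appear in parallel from the tap: R_th = R_top‖R_bot = (82.0 × 150)/232.0 = 53.0 kΩ.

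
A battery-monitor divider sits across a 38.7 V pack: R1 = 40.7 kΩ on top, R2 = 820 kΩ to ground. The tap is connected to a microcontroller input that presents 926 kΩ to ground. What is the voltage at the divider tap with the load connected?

The load sits in parallel with R2: R2‖R_L = (820 × 926) / (820 + 926) = 434.9 kΩ.
V_out = 38.7 × 434.9 / (40.7 + 434.9) = 38.7 × 434.9/475.6 = 35.4 V.

V_out ≈ 35.4 V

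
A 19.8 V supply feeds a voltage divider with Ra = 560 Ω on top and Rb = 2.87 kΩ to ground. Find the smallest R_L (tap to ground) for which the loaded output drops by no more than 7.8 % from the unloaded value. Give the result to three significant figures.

R_L(min) ≈ 5.54 kΩ

Output resistance R_th = Ra‖Rb = (560 × 2870)/3430 = 468.6 Ω.
The fractional drop is R_th/(R_th + R_L); requiring this ≤ 0.0780 gives R_L ≥ R_th(1/0.0780 − 1) = 468.6 × 11.82 = 5.54 kΩ.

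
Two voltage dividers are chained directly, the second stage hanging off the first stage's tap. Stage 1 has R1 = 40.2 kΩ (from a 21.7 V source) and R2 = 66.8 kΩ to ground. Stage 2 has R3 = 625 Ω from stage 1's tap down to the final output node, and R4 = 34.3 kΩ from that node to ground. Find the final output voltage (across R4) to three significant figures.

Stage 2 presents R3+R4 = 34920 Ω as a load on stage 1's tap.
Stage 1's lower leg becomes R2‖(R3+R4) = 22930 Ω, so V_mid = 21.7 × 22930/63130 = 7.883 V.
Stage 2 is itself unloaded: V_out = V_mid × R4/(R3+R4) = 7.883 × 34300/34920 = 7.74 V.

V_out ≈ 7.74 V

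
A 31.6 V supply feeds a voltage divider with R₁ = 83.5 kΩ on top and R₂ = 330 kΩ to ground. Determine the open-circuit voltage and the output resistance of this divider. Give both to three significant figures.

V_th is the open-circuit tap voltage: 31.6 × 330/(83.5 + 330) = 25.2 V.
With the supply zeroed, R₁ and R₂ appear in parallel from the tap: R_th = R₁‖R₂ = (83.5 × 330)/413.5 = 66.6 kΩ.

V_th = 25.2 V, R_th = 66.6 kΩ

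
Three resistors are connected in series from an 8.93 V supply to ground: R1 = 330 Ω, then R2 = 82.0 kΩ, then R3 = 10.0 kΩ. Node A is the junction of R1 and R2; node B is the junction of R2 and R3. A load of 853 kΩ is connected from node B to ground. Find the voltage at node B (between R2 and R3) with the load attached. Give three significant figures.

At node B, R3 is in parallel with the load: R3‖R_L = 9884 Ω.
Below node A the resistance is R2 + (R3‖R_L) = 91880 Ω, so V_A = 8.93 × 91880/92210 = 8.898 V.
Then V_B = V_A × (R3‖R_L)/(R2 + R3‖R_L) = 8.898 × 9884/91880 = 0.957 V.

V ≈ 0.957 V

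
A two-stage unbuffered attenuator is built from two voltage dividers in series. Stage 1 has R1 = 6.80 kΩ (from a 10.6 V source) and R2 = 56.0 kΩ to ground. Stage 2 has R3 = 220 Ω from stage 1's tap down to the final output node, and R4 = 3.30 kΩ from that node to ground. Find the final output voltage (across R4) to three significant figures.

V_out ≈ 3.25 V

Stage 2 presents R3+R4 = 3520 Ω as a load on stage 1's tap.
Stage 1's lower leg becomes R2‖(R3+R4) = 3312 Ω, so V_mid = 10.6 × 3312/10110 = 3.472 V.
Stage 2 is itself unloaded: V_out = V_mid × R4/(R3+R4) = 3.472 × 3300/3520 = 3.25 V.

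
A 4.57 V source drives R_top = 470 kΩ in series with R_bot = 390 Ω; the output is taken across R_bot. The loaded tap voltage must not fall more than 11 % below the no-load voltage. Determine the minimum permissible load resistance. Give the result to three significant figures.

Output resistance R_th = R_top‖R_bot = (470000 × 390)/470400 = 389.7 Ω.
The fractional drop is R_th/(R_th + R_L); requiring this ≤ 0.110 gives R_L ≥ R_th(1/0.110 − 1) = 389.7 × 8.091 = 3.15 kΩ.

R_L(min) ≈ 3.15 kΩ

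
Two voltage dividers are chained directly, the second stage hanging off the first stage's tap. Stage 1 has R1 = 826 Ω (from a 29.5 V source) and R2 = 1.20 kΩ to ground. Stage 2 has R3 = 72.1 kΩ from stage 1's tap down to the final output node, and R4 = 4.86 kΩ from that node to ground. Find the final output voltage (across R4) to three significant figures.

V_out ≈ 1.10 V

Stage 2 presents R3+R4 = 76960 Ω as a load on stage 1's tap.
Stage 1's lower leg becomes R2‖(R3+R4) = 1182 Ω, so V_mid = 29.5 × 1182/2008 = 17.36 V.
Stage 2 is itself unloaded: V_out = V_mid × R4/(R3+R4) = 17.36 × 4860/76960 = 1.10 V.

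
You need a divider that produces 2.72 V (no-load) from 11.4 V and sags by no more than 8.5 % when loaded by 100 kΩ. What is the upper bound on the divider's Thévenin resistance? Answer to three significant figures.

Loading drop = R_th/(R_th + R_L) ≤ 0.0850, so R_th ≤ R_L · ε/(1−ε) = 100 kΩ × 0.0850/0.9150 = 9.29 kΩ.

R_th ≤ 9.29 kΩ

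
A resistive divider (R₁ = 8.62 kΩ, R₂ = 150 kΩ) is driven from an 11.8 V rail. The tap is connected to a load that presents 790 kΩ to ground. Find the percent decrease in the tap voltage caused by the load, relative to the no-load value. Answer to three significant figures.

1.02 %

The divider's output (Thévenin) resistance is R₁‖R₂ = 8.152 kΩ.
Fractional drop under load = R_th/(R_th + R_L) = 8.152 / (8.152 + 790) = 0.01021.
So the output falls by 1.02 %.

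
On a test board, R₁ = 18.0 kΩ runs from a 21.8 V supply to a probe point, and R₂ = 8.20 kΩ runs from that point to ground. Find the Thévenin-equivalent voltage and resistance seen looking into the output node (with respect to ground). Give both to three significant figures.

V_th is the open-circuit tap voltage: 21.8 × 8.20/(18.0 + 8.20) = 6.82 V.
With the supply zeroed, R₁ and R₂ appear in parallel from the tap: R_th = R₁‖R₂ = (18.0 × 8.20)/26.20 = 5.63 kΩ.

V_th = 6.82 V, R_th = 5.63 kΩ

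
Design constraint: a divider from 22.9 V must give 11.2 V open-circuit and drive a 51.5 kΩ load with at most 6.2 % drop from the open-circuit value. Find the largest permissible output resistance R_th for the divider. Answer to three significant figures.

R_th ≤ 3.40 kΩ

Loading drop = R_th/(R_th + R_L) ≤ 0.0620, so R_th ≤ R_L · ε/(1−ε) = 51.5 kΩ × 0.0620/0.9380 = 3.40 kΩ.
(Any R1, R2 with R2/(R1+R2) = 0.489 and R1‖R2 ≤ 3.40 kΩ will meet the spec.)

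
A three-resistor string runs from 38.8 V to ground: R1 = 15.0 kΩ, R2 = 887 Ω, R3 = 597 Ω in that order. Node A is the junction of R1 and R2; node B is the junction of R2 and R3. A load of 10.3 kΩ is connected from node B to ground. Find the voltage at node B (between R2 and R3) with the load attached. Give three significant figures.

V ≈ 1.33 V

At node B, R3 is in parallel with the load: R3‖R_L = 564.3 Ω.
Below node A the resistance is R2 + (R3‖R_L) = 1451 Ω, so V_A = 38.8 × 1451/16450 = 3.423 V.
Then V_B = V_A × (R3‖R_L)/(R2 + R3‖R_L) = 3.423 × 564.3/1451 = 1.33 V.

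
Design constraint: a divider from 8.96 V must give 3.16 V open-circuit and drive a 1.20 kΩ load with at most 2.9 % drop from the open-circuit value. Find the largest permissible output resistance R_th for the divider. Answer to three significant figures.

Loading drop = R_th/(R_th + R_L) ≤ 0.0290, so R_th ≤ R_L · ε/(1−ε) = 1.20 kΩ × 0.0290/0.9710 = 35.8 Ω.
(Any R1, R2 with R2/(R1+R2) = 0.353 and R1‖R2 ≤ 35.8 Ω will meet the spec.)

R_th ≤ 35.8 Ω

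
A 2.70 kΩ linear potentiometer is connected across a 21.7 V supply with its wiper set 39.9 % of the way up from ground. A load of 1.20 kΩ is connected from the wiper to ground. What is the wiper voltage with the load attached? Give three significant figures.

V ≈ 5.62 V

The wiper splits the pot into (1−α)R = 1.623 kΩ above and αR = 1.077 kΩ below.
Lower section ‖ load = 0.5677 kΩ.
V_wiper = 21.7 × 0.5677/(1.623 + 0.5677) = 5.62 V.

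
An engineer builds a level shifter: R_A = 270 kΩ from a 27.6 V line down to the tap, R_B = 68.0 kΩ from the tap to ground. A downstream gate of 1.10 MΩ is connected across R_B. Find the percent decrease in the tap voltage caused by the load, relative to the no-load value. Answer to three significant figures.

4.71 %

The divider's output (Thévenin) resistance is R_A‖R_B = 54.32 kΩ.
Fractional drop under load = R_th/(R_th + R_L) = 54.32 / (54.32 + 1100) = 0.04706.
So the output falls by 4.71 %.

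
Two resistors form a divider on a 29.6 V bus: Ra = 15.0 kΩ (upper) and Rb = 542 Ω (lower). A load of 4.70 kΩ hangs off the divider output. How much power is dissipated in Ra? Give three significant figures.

P ≈ 54.8 mW

Total resistance from the source is Ra + (Rb‖R_L) = 15490 Ω, so I = 29.6/15490 Ω = 1.911 mA.
P = I²·Ra = (1.911 mA)² × 15.0 kΩ = 54.8 mW.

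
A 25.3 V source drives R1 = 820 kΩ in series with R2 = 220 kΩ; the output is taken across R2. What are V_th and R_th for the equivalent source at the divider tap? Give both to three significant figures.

V_th is the open-circuit tap voltage: 25.3 × 220/(820 + 220) = 5.35 V.
With the supply zeroed, R1 and R2 appear in parallel from the tap: R_th = R1‖R2 = (820 × 220)/1040 = 173 kΩ.

V_th = 5.35 V, R_th = 173 kΩ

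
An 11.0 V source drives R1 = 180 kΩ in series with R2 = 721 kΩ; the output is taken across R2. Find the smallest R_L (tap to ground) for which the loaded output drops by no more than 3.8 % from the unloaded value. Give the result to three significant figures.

Output resistance R_th = R1‖R2 = (180 × 721)/901.0 = 144.0 kΩ.
The fractional drop is R_th/(R_th + R_L); requiring this ≤ 0.0380 gives R_L ≥ R_th(1/0.0380 − 1) = 144.0 × 25.32 = 3.65 MΩ.

R_L(min) ≈ 3.65 MΩ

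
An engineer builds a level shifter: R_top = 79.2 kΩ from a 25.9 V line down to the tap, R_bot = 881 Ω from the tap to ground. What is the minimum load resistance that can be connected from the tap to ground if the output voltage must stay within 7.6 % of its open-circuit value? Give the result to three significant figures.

Output resistance R_th = R_top‖R_bot = (79200 × 881)/80080 = 871.3 Ω.
The fractional drop is R_th/(R_th + R_L); requiring this ≤ 0.0760 gives R_L ≥ R_th(1/0.0760 − 1) = 871.3 × 12.16 = 10.6 kΩ.

R_L(min) ≈ 10.6 kΩ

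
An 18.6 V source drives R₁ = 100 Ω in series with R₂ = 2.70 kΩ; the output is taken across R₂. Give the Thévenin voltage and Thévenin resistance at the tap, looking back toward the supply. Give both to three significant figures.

V_th is the open-circuit tap voltage: 18.6 × 2700/(100 + 2700) = 17.9 V.
With the supply zeroed, R₁ and R₂ appear in parallel from the tap: R_th = R₁‖R₂ = (100 × 2700)/2800 = 96.4 Ω.

V_th = 17.9 V, R_th = 96.4 Ω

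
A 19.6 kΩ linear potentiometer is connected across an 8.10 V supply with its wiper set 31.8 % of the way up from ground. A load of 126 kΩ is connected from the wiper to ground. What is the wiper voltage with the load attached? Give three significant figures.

V ≈ 2.49 V

The wiper splits the pot into (1−α)R = 13.37 kΩ above and αR = 6.233 kΩ below.
Lower section ‖ load = 5.939 kΩ.
V_wiper = 8.10 × 5.939/(13.37 + 5.939) = 2.49 V.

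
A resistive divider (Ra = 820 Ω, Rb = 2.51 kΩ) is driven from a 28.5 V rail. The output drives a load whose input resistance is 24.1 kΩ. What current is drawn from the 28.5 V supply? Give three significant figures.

Rb‖R_L = 2273 Ω, so the source sees Ra + Rb‖R_L = 3093 Ω.
I = 28.5 V / 3093 Ω = 9.21 mA.

I ≈ 9.21 mA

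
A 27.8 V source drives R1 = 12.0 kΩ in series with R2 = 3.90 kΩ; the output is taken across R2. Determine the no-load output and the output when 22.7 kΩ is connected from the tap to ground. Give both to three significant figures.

Unloaded: 6.82 V; loaded: 6.04 V

Open-circuit: V = 27.8 × 3.90/(12.0 + 3.90) = 6.82 V.
With the load, R2 becomes R2‖R_L = 3.328 kΩ, so V = 27.8 × 3.328/15.33 = 6.04 V.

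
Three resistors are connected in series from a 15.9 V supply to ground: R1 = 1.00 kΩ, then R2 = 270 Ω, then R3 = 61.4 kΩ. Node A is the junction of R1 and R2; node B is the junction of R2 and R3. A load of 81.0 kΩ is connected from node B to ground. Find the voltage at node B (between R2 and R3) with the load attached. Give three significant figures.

V ≈ 15.3 V

At node B, R3 is in parallel with the load: R3‖R_L = 34930 Ω.
Below node A the resistance is R2 + (R3‖R_L) = 35200 Ω, so V_A = 15.9 × 35200/36200 = 15.46 V.
Then V_B = V_A × (R3‖R_L)/(R2 + R3‖R_L) = 15.46 × 34930/35200 = 15.3 V.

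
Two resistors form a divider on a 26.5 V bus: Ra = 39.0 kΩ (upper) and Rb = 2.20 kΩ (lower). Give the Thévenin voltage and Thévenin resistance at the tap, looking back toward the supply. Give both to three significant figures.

V_th is the open-circuit tap voltage: 26.5 × 2.20/(39.0 + 2.20) = 1.42 V.
With the supply zeroed, Ra and Rb appear in parallel from the tap: R_th = Ra‖Rb = (39.0 × 2.20)/41.20 = 2.08 kΩ.

V_th = 1.42 V, R_th = 2.08 kΩ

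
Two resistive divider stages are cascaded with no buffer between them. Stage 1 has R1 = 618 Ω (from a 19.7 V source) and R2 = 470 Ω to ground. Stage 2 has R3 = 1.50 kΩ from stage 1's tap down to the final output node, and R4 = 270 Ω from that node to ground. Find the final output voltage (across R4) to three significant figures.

V_out ≈ 1.13 V

Stage 2 presents R3+R4 = 1770 Ω as a load on stage 1's tap.
Stage 1's lower leg becomes R2‖(R3+R4) = 371.4 Ω, so V_mid = 19.7 × 371.4/989.4 = 7.395 V.
Stage 2 is itself unloaded: V_out = V_mid × R4/(R3+R4) = 7.395 × 270/1770 = 1.13 V.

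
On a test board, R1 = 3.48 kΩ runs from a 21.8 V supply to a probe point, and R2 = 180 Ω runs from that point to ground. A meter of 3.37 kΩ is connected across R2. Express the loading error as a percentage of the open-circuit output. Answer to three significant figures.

4.83 %

The divider's output (Thévenin) resistance is R1‖R2 = 171.1 Ω.
Fractional drop under load = R_th/(R_th + R_L) = 171.1 / (171.1 + 3370) = 0.04833.
So the output falls by 4.83 %.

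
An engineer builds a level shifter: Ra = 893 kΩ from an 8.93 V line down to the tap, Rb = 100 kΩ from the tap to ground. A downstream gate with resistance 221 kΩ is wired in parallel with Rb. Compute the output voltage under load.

The load sits in parallel with Rb: Rb‖R_L = (100 × 221) / (100 + 221) = 68.85 kΩ.
V_out = 8.93 × 68.85 / (893 + 68.85) = 8.93 × 68.85/961.8 = 0.639 V.

V_out ≈ 0.639 V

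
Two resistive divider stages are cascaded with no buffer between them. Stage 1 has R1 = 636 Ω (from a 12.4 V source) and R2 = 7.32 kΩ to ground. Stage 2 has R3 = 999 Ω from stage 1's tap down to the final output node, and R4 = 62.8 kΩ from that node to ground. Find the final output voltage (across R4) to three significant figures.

Stage 2 presents R3+R4 = 63800 Ω as a load on stage 1's tap.
Stage 1's lower leg becomes R2‖(R3+R4) = 6567 Ω, so V_mid = 12.4 × 6567/7203 = 11.31 V.
Stage 2 is itself unloaded: V_out = V_mid × R4/(R3+R4) = 11.31 × 62800/63800 = 11.1 V.

V_out ≈ 11.1 V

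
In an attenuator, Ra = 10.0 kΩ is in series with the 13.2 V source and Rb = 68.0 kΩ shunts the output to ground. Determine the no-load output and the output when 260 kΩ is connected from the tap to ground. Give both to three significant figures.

Open-circuit: V = 13.2 × 68.0/(10.0 + 68.0) = 11.5 V.
With the load, Rb becomes Rb‖R_L = 53.90 kΩ, so V = 13.2 × 53.90/63.90 = 11.1 V.

Unloaded: 11.5 V; loaded: 11.1 V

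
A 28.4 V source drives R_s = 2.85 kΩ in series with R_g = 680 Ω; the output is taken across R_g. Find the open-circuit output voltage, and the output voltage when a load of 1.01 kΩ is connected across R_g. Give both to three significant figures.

Open-circuit: V = 28.4 × 680/(2850 + 680) = 5.47 V.
With the load, R_g becomes R_g‖R_L = 406.4 Ω, so V = 28.4 × 406.4/3256 = 3.54 V.

Unloaded: 5.47 V; loaded: 3.54 V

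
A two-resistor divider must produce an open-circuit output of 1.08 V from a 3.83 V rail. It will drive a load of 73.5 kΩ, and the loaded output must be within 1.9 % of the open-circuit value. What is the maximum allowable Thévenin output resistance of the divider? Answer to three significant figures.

R_th ≤ 1.42 kΩ

Loading drop = R_th/(R_th + R_L) ≤ 0.0190, so R_th ≤ R_L · ε/(1−ε) = 73.5 kΩ × 0.0190/0.9810 = 1.42 kΩ.
(Any R1, R2 with R2/(R1+R2) = 0.282 and R1‖R2 ≤ 1.42 kΩ will meet the spec.)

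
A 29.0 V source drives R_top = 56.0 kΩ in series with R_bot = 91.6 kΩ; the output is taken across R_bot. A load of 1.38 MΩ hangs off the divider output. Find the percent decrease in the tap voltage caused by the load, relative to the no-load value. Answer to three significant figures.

The divider's output (Thévenin) resistance is R_top‖R_bot = 34.75 kΩ.
Fractional drop under load = R_th/(R_th + R_L) = 34.75 / (34.75 + 1380) = 0.02456.
So the output falls by 2.46 %.

2.46 %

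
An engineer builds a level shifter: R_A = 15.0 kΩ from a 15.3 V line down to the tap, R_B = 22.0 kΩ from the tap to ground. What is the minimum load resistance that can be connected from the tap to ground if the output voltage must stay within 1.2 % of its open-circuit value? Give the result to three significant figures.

R_L(min) ≈ 734 kΩ

Output resistance R_th = R_A‖R_B = (15.0 × 22.0)/37.00 = 8.919 kΩ.
The fractional drop is R_th/(R_th + R_L); requiring this ≤ 0.0120 gives R_L ≥ R_th(1/0.0120 − 1) = 8.919 × 82.33 = 734 kΩ.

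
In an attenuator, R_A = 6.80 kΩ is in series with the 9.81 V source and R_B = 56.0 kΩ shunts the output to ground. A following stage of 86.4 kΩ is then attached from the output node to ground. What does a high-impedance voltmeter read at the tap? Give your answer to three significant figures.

V_out ≈ 8.17 V

The load sits in parallel with R_B: R_B‖R_L = (56.0 × 86.4) / (56.0 + 86.4) = 33.98 kΩ.
V_out = 9.81 × 33.98 / (6.80 + 33.98) = 9.81 × 33.98/40.78 = 8.17 V.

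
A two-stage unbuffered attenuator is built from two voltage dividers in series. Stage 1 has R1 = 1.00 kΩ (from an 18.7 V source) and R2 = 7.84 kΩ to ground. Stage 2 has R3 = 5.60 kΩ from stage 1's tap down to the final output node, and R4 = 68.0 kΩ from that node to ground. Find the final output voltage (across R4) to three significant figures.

Stage 2 presents R3+R4 = 73.60 kΩ as a load on stage 1's tap.
Stage 1's lower leg becomes R2‖(R3+R4) = 7.085 kΩ, so V_mid = 18.7 × 7.085/8.085 = 16.39 V.
Stage 2 is itself unloaded: V_out = V_mid × R4/(R3+R4) = 16.39 × 68.0/73.60 = 15.1 V.

V_out ≈ 15.1 V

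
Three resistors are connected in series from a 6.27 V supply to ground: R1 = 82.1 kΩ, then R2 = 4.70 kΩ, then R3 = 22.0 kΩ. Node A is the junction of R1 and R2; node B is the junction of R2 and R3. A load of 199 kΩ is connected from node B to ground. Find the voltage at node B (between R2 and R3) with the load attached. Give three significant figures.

V ≈ 1.17 V

At node B, R3 is in parallel with the load: R3‖R_L = 19.81 kΩ.
Below node A the resistance is R2 + (R3‖R_L) = 24.51 kΩ, so V_A = 6.27 × 24.51/106.6 = 1.441 V.
Then V_B = V_A × (R3‖R_L)/(R2 + R3‖R_L) = 1.441 × 19.81/24.51 = 1.17 V.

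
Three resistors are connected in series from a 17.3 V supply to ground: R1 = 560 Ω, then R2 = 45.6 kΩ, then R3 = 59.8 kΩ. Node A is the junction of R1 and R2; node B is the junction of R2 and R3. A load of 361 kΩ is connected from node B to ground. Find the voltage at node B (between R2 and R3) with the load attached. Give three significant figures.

V ≈ 9.11 V

At node B, R3 is in parallel with the load: R3‖R_L = 51300 Ω.
Below node A the resistance is R2 + (R3‖R_L) = 96900 Ω, so V_A = 17.3 × 96900/97460 = 17.20 V.
Then V_B = V_A × (R3‖R_L)/(R2 + R3‖R_L) = 17.20 × 51300/96900 = 9.11 V.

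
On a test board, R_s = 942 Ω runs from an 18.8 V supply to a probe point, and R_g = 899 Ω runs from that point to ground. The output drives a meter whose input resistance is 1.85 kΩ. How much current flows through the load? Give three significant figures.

R_g‖R_L = 605.0 Ω; V_out = 18.8 × 605.0/1547 = 7.352 V.
I_L = V_out / R_L = 7.352 / 1.85 kΩ = 3.97 mA.

I_L ≈ 3.97 mA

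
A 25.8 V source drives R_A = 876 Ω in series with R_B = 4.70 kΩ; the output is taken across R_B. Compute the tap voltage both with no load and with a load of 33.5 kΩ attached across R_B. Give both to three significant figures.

Unloaded: 21.7 V; loaded: 21.3 V

Open-circuit: V = 25.8 × 4700/(876 + 4700) = 21.7 V.
With the load, R_B becomes R_B‖R_L = 4122 Ω, so V = 25.8 × 4122/4998 = 21.3 V.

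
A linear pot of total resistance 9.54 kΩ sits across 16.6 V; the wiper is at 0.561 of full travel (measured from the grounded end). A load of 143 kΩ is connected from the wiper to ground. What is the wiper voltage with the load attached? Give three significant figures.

V ≈ 9.16 V

The wiper splits the pot into (1−α)R = 4.188 kΩ above and αR = 5.352 kΩ below.
Lower section ‖ load = 5.159 kΩ.
V_wiper = 16.6 × 5.159/(4.188 + 5.159) = 9.16 V.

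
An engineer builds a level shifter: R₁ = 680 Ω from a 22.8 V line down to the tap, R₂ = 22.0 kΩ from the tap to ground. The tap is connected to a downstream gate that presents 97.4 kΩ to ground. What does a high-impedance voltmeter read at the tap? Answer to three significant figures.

V_out ≈ 22.0 V

The load sits in parallel with R₂: R₂‖R_L = (22000 × 97400) / (22000 + 97400) = 17950 Ω.
V_out = 22.8 × 17950 / (680 + 17950) = 22.8 × 17950/18630 = 22.0 V.
(Unloaded it would have been 22.1 V.)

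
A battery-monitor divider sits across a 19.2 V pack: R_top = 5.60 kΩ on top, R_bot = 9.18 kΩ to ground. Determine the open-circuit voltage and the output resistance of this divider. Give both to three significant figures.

V_th is the open-circuit tap voltage: 19.2 × 9.18/(5.60 + 9.18) = 11.9 V.
With the supply zeroed, R_top and R_bot appear in parallel from the tap: R_th = R_top‖R_bot = (5.60 × 9.18)/14.78 = 3.48 kΩ.

V_th = 11.9 V, R_th = 3.48 kΩ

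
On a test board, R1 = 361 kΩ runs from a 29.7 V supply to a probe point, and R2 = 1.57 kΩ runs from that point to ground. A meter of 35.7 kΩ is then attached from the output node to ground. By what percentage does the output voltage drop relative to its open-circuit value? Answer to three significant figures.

The divider's output (Thévenin) resistance is R1‖R2 = 1.563 kΩ.
Fractional drop under load = R_th/(R_th + R_L) = 1.563 / (1.563 + 35.7) = 0.04195.
So the output falls by 4.20 %.

4.20 %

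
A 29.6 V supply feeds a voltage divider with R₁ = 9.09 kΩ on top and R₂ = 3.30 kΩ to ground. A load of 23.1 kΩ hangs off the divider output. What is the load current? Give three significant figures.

I_L ≈ 0.309 mA

R₂‖R_L = 2.888 kΩ; V_out = 29.6 × 2.888/11.98 = 7.136 V.
I_L = V_out / R_L = 7.136 / 23.1 kΩ = 0.309 mA.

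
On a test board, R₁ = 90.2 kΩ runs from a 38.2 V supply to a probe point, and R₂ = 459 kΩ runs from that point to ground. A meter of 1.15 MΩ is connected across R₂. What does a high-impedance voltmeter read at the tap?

The load sits in parallel with R₂: R₂‖R_L = (459 × 1150) / (459 + 1150) = 328.1 kΩ.
V_out = 38.2 × 328.1 / (90.2 + 328.1) = 38.2 × 328.1/418.3 = 30.0 V.

V_out ≈ 30.0 V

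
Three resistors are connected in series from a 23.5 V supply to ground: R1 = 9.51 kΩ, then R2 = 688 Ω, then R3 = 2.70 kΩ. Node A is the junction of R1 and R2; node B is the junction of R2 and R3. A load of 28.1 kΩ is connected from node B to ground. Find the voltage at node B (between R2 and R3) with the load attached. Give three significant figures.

V ≈ 4.57 V

At node B, R3 is in parallel with the load: R3‖R_L = 2463 Ω.
Below node A the resistance is R2 + (R3‖R_L) = 3151 Ω, so V_A = 23.5 × 3151/12660 = 5.849 V.
Then V_B = V_A × (R3‖R_L)/(R2 + R3‖R_L) = 5.849 × 2463/3151 = 4.57 V.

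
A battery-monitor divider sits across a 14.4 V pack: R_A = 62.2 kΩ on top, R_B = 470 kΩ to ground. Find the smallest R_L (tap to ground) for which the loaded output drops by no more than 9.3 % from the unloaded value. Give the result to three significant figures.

R_L(min) ≈ 536 kΩ

Output resistance R_th = R_A‖R_B = (62.2 × 470)/532.2 = 54.93 kΩ.
The fractional drop is R_th/(R_th + R_L); requiring this ≤ 0.0930 gives R_L ≥ R_th(1/0.0930 − 1) = 54.93 × 9.753 = 536 kΩ.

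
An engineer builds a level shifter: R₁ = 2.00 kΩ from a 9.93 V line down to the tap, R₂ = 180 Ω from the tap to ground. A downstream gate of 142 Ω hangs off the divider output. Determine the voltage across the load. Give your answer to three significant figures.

The load sits in parallel with R₂: R₂‖R_L = (180 × 142) / (180 + 142) = 79.38 Ω.
V_out = 9.93 × 79.38 / (2000 + 79.38) = 9.93 × 79.38/2079 = 0.379 V.
(Unloaded it would have been 0.820 V.)

V_out ≈ 0.379 V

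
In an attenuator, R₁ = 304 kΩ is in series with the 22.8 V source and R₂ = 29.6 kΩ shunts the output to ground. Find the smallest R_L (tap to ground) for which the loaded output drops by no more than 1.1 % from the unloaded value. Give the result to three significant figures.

R_L(min) ≈ 2.43 MΩ

Output resistance R_th = R₁‖R₂ = (304 × 29.6)/333.6 = 26.97 kΩ.
The fractional drop is R_th/(R_th + R_L); requiring this ≤ 0.0110 gives R_L ≥ R_th(1/0.0110 − 1) = 26.97 × 89.91 = 2.43 MΩ.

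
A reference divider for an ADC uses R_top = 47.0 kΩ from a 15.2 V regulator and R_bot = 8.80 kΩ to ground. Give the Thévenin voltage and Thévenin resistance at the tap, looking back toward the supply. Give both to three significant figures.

V_th = 2.40 V, R_th = 7.41 kΩ

V_th is the open-circuit tap voltage: 15.2 × 8.80/(47.0 + 8.80) = 2.40 V.
With the supply zeroed, R_top and R_bot appear in parallel from the tap: R_th = R_top‖R_bot = (47.0 × 8.80)/55.80 = 7.41 kΩ.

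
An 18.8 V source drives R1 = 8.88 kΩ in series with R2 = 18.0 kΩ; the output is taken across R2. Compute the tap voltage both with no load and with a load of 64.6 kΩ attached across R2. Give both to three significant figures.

Unloaded: 12.6 V; loaded: 11.5 V

Open-circuit: V = 18.8 × 18.0/(8.88 + 18.0) = 12.6 V.
With the load, R2 becomes R2‖R_L = 14.08 kΩ, so V = 18.8 × 14.08/22.96 = 11.5 V.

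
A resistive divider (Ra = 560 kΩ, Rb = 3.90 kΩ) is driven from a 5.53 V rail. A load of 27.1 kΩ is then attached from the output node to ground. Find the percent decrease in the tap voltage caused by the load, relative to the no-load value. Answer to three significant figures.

The divider's output (Thévenin) resistance is Ra‖Rb = 3.873 kΩ.
Fractional drop under load = R_th/(R_th + R_L) = 3.873 / (3.873 + 27.1) = 0.1250.
So the output falls by 12.5 %.

12.5 %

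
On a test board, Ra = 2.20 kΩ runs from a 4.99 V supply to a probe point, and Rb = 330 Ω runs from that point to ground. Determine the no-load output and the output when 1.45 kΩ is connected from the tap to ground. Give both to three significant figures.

Open-circuit: V = 4.99 × 330/(2200 + 330) = 0.651 V.
With the load, Rb becomes Rb‖R_L = 268.8 Ω, so V = 4.99 × 268.8/2469 = 0.543 V.

Unloaded: 0.651 V; loaded: 0.543 V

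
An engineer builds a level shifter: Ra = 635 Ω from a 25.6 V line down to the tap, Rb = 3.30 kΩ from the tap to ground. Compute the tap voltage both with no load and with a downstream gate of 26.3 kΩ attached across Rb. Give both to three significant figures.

Unloaded: 21.5 V; loaded: 21.0 V

Open-circuit: V = 25.6 × 3300/(635 + 3300) = 21.5 V.
With the load, Rb becomes Rb‖R_L = 2932 Ω, so V = 25.6 × 2932/3567 = 21.0 V.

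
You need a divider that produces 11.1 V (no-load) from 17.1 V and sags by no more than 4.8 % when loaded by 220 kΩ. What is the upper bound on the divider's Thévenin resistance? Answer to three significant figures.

R_th ≤ 11.1 kΩ

Loading drop = R_th/(R_th + R_L) ≤ 0.0480, so R_th ≤ R_L · ε/(1−ε) = 220 kΩ × 0.0480/0.9520 = 11.1 kΩ.
(Any R1, R2 with R2/(R1+R2) = 0.649 and R1‖R2 ≤ 11.1 kΩ will meet the spec.)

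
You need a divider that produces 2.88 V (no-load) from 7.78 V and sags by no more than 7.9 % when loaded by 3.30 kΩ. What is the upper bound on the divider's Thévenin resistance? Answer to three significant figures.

R_th ≤ 283 Ω

Loading drop = R_th/(R_th + R_L) ≤ 0.0790, so R_th ≤ R_L · ε/(1−ε) = 3.30 kΩ × 0.0790/0.9210 = 283 Ω.
(Any R1, R2 with R2/(R1+R2) = 0.370 and R1‖R2 ≤ 283 Ω will meet the spec.)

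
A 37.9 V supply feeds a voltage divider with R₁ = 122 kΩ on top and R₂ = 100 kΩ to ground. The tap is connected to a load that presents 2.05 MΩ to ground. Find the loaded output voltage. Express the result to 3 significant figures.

The load sits in parallel with R₂: R₂‖R_L = (100 × 2050) / (100 + 2050) = 95.35 kΩ.
V_out = 37.9 × 95.35 / (122 + 95.35) = 37.9 × 95.35/217.3 = 16.6 V.

V_out ≈ 16.6 V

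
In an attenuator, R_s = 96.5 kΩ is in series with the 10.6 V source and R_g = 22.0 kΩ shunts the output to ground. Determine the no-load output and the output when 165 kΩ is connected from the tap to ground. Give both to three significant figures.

Unloaded: 1.97 V; loaded: 1.78 V

Open-circuit: V = 10.6 × 22.0/(96.5 + 22.0) = 1.97 V.
With the load, R_g becomes R_g‖R_L = 19.41 kΩ, so V = 10.6 × 19.41/115.9 = 1.78 V.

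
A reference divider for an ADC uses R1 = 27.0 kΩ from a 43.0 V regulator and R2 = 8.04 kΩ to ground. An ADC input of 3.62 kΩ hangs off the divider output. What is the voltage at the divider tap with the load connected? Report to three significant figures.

The load sits in parallel with R2: R2‖R_L = (8.04 × 3.62) / (8.04 + 3.62) = 2.496 kΩ.
V_out = 43.0 × 2.496 / (27.0 + 2.496) = 43.0 × 2.496/29.50 = 3.64 V.

V_out ≈ 3.64 V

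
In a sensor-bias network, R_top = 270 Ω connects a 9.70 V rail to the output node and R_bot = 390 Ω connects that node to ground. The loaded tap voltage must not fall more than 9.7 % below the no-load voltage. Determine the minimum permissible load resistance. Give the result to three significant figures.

Output resistance R_th = R_top‖R_bot = (270 × 390)/660.0 = 159.5 Ω.
The fractional drop is R_th/(R_th + R_L); requiring this ≤ 0.0970 gives R_L ≥ R_th(1/0.0970 − 1) = 159.5 × 9.309 = 1.49 kΩ.

R_L(min) ≈ 1.49 kΩ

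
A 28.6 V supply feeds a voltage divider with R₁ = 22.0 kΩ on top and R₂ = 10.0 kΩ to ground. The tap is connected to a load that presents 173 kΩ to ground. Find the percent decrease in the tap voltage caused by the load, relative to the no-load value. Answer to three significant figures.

3.82 %

The divider's output (Thévenin) resistance is R₁‖R₂ = 6.875 kΩ.
Fractional drop under load = R_th/(R_th + R_L) = 6.875 / (6.875 + 173) = 0.03822.
So the output falls by 3.82 %.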